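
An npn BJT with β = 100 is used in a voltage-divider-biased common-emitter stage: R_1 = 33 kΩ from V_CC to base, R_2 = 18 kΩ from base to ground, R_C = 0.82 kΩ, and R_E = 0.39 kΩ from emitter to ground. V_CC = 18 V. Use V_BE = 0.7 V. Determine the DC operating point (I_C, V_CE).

I_C ≈ 11 mA, V_CE ≈ 4.6 V

Thevenize the base divider: V_Th = V_CC·R_2/(R_1+R_2) = 18×18/51 = 6.35 V, R_Th = R_1‖R_2 = 11.6 kΩ.
Base-emitter loop: V_Th = I_B·R_Th + V_BE + (β+1)I_B·R_E, so I_B = (6.35 − 0.7) / (11.6 + 101×0.39) = 0.111 mA.
I_C = β·I_B = 100×0.111 = 11.1 mA, and I_E = (β+1)I_B = 11.2 mA.
V_CE = V_CC − I_C·R_C − I_E·R_E = 18 − 11.1×0.82 − 11.2×0.39 = 4.55 V.
V_CE = 4.55 V > 0.2 V confirms active-region operation.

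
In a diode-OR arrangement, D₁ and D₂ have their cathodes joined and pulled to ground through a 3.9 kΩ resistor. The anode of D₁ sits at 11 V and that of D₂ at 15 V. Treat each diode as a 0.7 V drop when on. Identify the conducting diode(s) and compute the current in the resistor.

Only D₂ conducts; I_R ≈ 3.7 mA

Assume both conduct. Then node N would need to be at both 11−0.7 = 10.3 V and 15−0.7 = 14.3 V, which is impossible.
Assume only D₂ conducts: V_N = 15 − 0.7 = 14.3 V, so I_R = 14.3/3.9 = 3.67 mA.
Check D₁: its anode-to-cathode voltage is 11 − 14.3 = -3.3 V < 0.7 V, so it is off. The assumption is consistent.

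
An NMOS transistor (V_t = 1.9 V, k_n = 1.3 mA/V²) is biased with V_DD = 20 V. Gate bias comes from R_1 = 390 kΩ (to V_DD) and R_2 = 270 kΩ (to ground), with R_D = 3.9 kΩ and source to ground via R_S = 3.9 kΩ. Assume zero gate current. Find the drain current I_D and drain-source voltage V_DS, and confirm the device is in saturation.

I_D ≈ 1.3 mA, V_DS ≈ 10 V

V_G = V_DD·R_2/(R_1+R_2) = 20×270/660 = 8.18 V.
Assume saturation: I_D = (k_n/2)(V_GS − V_t)² with V_GS = V_G − I_D·R_S = 8.18 − 3.9·I_D.
Substituting gives 9.89·I_D² − 32.8·I_D + 25.6 = 0, with roots I_D = 1.25 or 2.07 mA.
The root I_D = 2.07 mA gives V_GS = 0.116 V ≤ V_t, so take I_D = 1.25 mA.
Then V_GS = 3.29 V and V_DS = V_DD − I_D(R_D+R_S) = 20 − 1.25×7.8 = 10.2 V.
Saturation requires V_DS ≥ V_GS − V_t = 1.39 V; 10.2 ≥ 1.39 ✓.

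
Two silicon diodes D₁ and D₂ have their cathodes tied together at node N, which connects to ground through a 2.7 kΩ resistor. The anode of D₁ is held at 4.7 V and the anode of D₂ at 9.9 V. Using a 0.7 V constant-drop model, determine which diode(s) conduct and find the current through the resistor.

Assume both conduct. Then node N would need to be at both 4.7−0.7 = 4 V and 9.9−0.7 = 9.2 V, which is impossible.
Assume only D₂ conducts: V_N = 9.9 − 0.7 = 9.2 V, so I_R = 9.2/2.7 = 3.41 mA.
Check D₁: its anode-to-cathode voltage is 4.7 − 9.2 = -4.5 V < 0.7 V, so it is off. The assumption is consistent.

Only D₂ conducts; I_R ≈ 3.4 mA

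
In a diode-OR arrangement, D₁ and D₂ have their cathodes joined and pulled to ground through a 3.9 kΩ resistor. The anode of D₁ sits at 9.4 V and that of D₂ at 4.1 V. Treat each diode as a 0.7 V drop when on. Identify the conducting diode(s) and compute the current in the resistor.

Only D₁ conducts; I_R ≈ 2.2 mA

Assume both conduct. Then node N would need to be at both 9.4−0.7 = 8.7 V and 4.1−0.7 = 3.4 V, which is impossible.
Assume only D₁ conducts: V_N = 9.4 − 0.7 = 8.7 V, so I_R = 8.7/3.9 = 2.23 mA.
Check D₂: its anode-to-cathode voltage is 4.1 − 8.7 = -4.6 V < 0.7 V, so it is off. The assumption is consistent.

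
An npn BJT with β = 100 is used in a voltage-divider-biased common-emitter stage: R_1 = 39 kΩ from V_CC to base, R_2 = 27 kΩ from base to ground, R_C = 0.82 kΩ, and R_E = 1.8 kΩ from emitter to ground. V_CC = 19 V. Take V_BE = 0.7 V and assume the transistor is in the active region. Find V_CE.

V_CE ≈ 9.6 V

Thevenize the base divider: V_Th = V_CC·R_2/(R_1+R_2) = 19×27/66 = 7.77 V, R_Th = R_1‖R_2 = 16 kΩ.
Base-emitter loop: V_Th = I_B·R_Th + V_BE + (β+1)I_B·R_E, so I_B = (7.77 − 0.7) / (16 + 101×1.8) = 0.0358 mA.
I_C = β·I_B = 100×0.0358 = 3.58 mA, and I_E = (β+1)I_B = 3.61 mA.
V_CE = V_CC − I_C·R_C − I_E·R_E = 19 − 3.58×0.82 − 3.61×1.8 = 9.57 V.
V_CE = 9.57 V > 0.2 V confirms active-region operation.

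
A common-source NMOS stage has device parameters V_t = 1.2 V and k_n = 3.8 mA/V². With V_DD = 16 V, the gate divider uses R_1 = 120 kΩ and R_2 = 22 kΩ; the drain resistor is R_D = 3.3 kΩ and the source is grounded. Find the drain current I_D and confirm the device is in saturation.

V_G = V_DD·R_2/(R_1+R_2) = 16×22/142 = 2.48 V. With the source grounded, V_GS = V_G = 2.48 V.
Assume saturation: I_D = (k_n/2)(V_GS − V_t)² = (3.8/2)×(2.48 − 1.2)² = 1.9×1.28² = 3.11 mA.
V_DS = V_DD − I_D·R_D = 16 − 3.11×3.3 = 5.75 V.
Saturation requires V_DS ≥ V_GS − V_t = 1.28 V; 5.75 ≥ 1.28 ✓.

I_D ≈ 3.1 mA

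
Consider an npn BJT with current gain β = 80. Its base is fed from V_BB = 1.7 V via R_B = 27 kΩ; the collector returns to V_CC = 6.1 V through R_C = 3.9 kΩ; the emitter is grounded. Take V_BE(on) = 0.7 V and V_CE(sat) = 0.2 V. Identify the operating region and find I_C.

saturation; I_C ≈ 1.5 mA

Assume active: I_B = (1.7 − 0.7)/27 = 0.037 mA, giving I_C = β·I_B = 2.96 mA.
But then V_CE = 6.1 − 2.96×3.9 = -5.46 V < V_CE(sat) = 0.2 V — impossible in the active region.
So the transistor is saturated. With V_CE = 0.2 V, I_C = (V_CC − 0.2)/R_C = 5.9/3.9 = 1.51 mA.
Check: β·I_B = 2.96 mA > I_C = 1.51 mA, confirming saturation.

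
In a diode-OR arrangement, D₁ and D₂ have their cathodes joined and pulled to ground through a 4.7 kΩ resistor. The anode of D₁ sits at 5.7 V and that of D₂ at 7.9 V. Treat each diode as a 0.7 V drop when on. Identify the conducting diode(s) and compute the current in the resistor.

Only D₂ conducts; I_R ≈ 1.5 mA

Assume both conduct. Then node N would need to be at both 5.7−0.7 = 5 V and 7.9−0.7 = 7.2 V, which is impossible.
Assume only D₂ conducts: V_N = 7.9 − 0.7 = 7.2 V, so I_R = 7.2/4.7 = 1.53 mA.
Check D₁: its anode-to-cathode voltage is 5.7 − 7.2 = -1.5 V < 0.7 V, so it is off. The assumption is consistent.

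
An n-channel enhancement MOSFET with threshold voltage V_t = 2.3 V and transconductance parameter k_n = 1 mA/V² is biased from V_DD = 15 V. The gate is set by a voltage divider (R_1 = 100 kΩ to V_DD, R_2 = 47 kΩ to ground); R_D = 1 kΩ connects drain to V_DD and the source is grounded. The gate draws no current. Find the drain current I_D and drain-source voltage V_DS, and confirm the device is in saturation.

I_D ≈ 3.1 mA, V_DS ≈ 12 V

V_G = V_DD·R_2/(R_1+R_2) = 15×47/147 = 4.8 V. With the source grounded, V_GS = V_G = 4.8 V.
Assume saturation: I_D = (k_n/2)(V_GS − V_t)² = (1/2)×(4.8 − 2.3)² = 0.5×2.5² = 3.11 mA.
V_DS = V_DD − I_D·R_D = 15 − 3.11×1 = 11.9 V.
Saturation requires V_DS ≥ V_GS − V_t = 2.5 V; 11.9 ≥ 2.5 ✓.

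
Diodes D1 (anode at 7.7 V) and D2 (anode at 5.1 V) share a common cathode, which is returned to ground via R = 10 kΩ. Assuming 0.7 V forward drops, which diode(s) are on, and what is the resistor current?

Assume both conduct. Then node N would need to be at both 7.7−0.7 = 7 V and 5.1−0.7 = 4.4 V, which is impossible.
Assume only D1 conducts: V_N = 7.7 − 0.7 = 7 V, so I_R = 7/10 = 0.7 mA.
Check D2: its anode-to-cathode voltage is 5.1 − 7 = -1.9 V < 0.7 V, so it is off. The assumption is consistent.

Only D1 conducts; I_R ≈ 0.7 mA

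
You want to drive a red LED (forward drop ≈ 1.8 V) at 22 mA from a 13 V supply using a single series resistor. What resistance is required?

The resistor drops V_S − V_D = 13 − 1.8 = 11.2 V at 22 mA.
R = 11.2 V / 22 mA = 0.509 kΩ.

R ≈ 0.51 kΩ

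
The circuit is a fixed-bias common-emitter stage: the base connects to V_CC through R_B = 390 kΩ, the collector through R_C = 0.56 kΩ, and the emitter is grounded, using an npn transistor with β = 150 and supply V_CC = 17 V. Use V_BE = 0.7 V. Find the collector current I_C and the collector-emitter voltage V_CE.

I_C ≈ 6.3 mA, V_CE ≈ 13 V

Base loop: V_CC = I_B·R_B + V_BE, so I_B = (17 − 0.7)/390 kΩ = 0.0418 mA.
In the active region I_C = β·I_B = 150 × 0.0418 = 6.27 mA.
Collector loop: V_CE = V_CC − I_C·R_C = 17 − 6.27×0.56 = 13.5 V.
Since V_CE = 13.5 V > V_CE(sat) ≈ 0.2 V, the transistor is in the active region as assumed.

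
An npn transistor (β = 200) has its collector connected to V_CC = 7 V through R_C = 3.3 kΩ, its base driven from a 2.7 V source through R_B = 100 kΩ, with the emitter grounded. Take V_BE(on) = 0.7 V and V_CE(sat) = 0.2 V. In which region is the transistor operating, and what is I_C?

Assume active: I_B = (2.7 − 0.7)/100 = 0.02 mA, giving I_C = β·I_B = 4 mA.
But then V_CE = 7 − 4×3.3 = -6.2 V < V_CE(sat) = 0.2 V — impossible in the active region.
So the transistor is saturated. With V_CE = 0.2 V, I_C = (V_CC − 0.2)/R_C = 6.8/3.3 = 2.06 mA.
Check: β·I_B = 4 mA > I_C = 2.06 mA, confirming saturation.

saturation; I_C ≈ 2.1 mA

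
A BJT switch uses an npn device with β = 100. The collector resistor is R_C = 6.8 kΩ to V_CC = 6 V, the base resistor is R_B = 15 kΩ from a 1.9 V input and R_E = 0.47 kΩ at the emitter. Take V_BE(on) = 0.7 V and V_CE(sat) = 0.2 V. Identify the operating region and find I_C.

Assume active: I_B = (1.9 − 0.7)/(15 + 101×0.47) = 0.0192 mA, I_C = β·I_B = 1.92 mA.
Then V_CE = 6 − 1.92×6.8 − 1.94×0.47 = -7.97 V < 0.2 V — the active assumption fails.
Re-solve with V_CE = 0.2 V. KCL at the emitter: V_E/R_E = (V_BB−0.7−V_E)/R_B + (V_CC−0.2−V_E)/R_C, giving V_E = 0.398 V.
I_C = (V_CC − 0.2 − V_E)/R_C = (5.8 − 0.398)/6.8 = 0.794 mA.
Check: I_B = (1.2 − 0.398)/15 = 0.0534 mA, and β·I_B = 5.34 mA > I_C, confirming saturation.

saturation; I_C ≈ 0.79 mA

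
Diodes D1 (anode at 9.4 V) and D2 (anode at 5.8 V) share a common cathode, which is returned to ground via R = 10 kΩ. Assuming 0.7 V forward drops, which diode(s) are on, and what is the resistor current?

Only D1 conducts; I_R ≈ 0.87 mA

Assume both conduct. Then node N would need to be at both 9.4−0.7 = 8.7 V and 5.8−0.7 = 5.1 V, which is impossible.
Assume only D1 conducts: V_N = 9.4 − 0.7 = 8.7 V, so I_R = 8.7/10 = 0.87 mA.
Check D2: its anode-to-cathode voltage is 5.8 − 8.7 = -2.9 V < 0.7 V, so it is off. The assumption is consistent.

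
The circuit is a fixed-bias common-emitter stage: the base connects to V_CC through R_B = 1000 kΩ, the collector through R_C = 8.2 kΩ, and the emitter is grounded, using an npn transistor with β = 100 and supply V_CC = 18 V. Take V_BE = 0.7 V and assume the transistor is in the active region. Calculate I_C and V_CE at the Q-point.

Base loop: V_CC = I_B·R_B + V_BE, so I_B = (18 − 0.7)/1000 kΩ = 0.0173 mA.
In the active region I_C = β·I_B = 100 × 0.0173 = 1.73 mA.
Collector loop: V_CE = V_CC − I_C·R_C = 18 − 1.73×8.2 = 3.81 V.
Since V_CE = 3.81 V > V_CE(sat) ≈ 0.2 V, the transistor is in the active region as assumed.

I_C ≈ 1.7 mA, V_CE ≈ 3.8 V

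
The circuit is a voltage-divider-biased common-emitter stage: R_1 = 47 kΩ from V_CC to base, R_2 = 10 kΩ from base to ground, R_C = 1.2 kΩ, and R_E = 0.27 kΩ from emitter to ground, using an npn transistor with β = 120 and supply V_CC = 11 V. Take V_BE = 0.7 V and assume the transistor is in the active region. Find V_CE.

Thevenize the base divider: V_Th = V_CC·R_2/(R_1+R_2) = 11×10/57 = 1.93 V, R_Th = R_1‖R_2 = 8.25 kΩ.
Base-emitter loop: V_Th = I_B·R_Th + V_BE + (β+1)I_B·R_E, so I_B = (1.93 − 0.7) / (8.25 + 121×0.27) = 0.0301 mA.
I_C = β·I_B = 120×0.0301 = 3.61 mA, and I_E = (β+1)I_B = 3.64 mA.
V_CE = V_CC − I_C·R_C − I_E·R_E = 11 − 3.61×1.2 − 3.64×0.27 = 5.69 V.
V_CE = 5.69 V > 0.2 V confirms active-region operation.

V_CE ≈ 5.7 V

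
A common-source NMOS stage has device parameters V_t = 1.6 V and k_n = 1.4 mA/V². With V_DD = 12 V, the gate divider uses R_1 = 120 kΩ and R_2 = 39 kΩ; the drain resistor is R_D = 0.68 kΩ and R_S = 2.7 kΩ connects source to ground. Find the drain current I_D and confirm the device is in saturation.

V_G = V_DD·R_2/(R_1+R_2) = 12×39/159 = 2.94 V.
Assume saturation: I_D = (k_n/2)(V_GS − V_t)² with V_GS = V_G − I_D·R_S = 2.94 − 2.7·I_D.
Substituting gives 5.1·I_D² − 6.08·I_D + 1.26 = 0, with roots I_D = 0.268 or 0.923 mA.
The root I_D = 0.923 mA gives V_GS = 0.452 V ≤ V_t, so take I_D = 0.268 mA.
Then V_GS = 2.22 V and V_DS = V_DD − I_D(R_D+R_S) = 12 − 0.268×3.38 = 11.1 V.
Saturation requires V_DS ≥ V_GS − V_t = 0.619 V; 11.1 ≥ 0.619 ✓.

I_D ≈ 0.27 mA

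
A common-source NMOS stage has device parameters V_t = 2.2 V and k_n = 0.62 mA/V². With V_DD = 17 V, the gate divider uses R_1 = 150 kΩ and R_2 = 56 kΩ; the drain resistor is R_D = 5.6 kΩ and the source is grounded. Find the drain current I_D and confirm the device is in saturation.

V_G = V_DD·R_2/(R_1+R_2) = 17×56/206 = 4.62 V. With the source grounded, V_GS = V_G = 4.62 V.
Assume saturation: I_D = (k_n/2)(V_GS − V_t)² = (0.62/2)×(4.62 − 2.2)² = 0.31×2.42² = 1.82 mA.
V_DS = V_DD − I_D·R_D = 17 − 1.82×5.6 = 6.82 V.
Saturation requires V_DS ≥ V_GS − V_t = 2.42 V; 6.82 ≥ 2.42 ✓.

I_D ≈ 1.8 mA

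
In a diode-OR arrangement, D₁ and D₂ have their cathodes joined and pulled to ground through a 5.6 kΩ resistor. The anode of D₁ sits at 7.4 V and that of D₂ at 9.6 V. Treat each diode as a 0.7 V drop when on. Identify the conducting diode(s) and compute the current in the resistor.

Assume both conduct. Then node N would need to be at both 7.4−0.7 = 6.7 V and 9.6−0.7 = 8.9 V, which is impossible.
Assume only D₂ conducts: V_N = 9.6 − 0.7 = 8.9 V, so I_R = 8.9/5.6 = 1.59 mA.
Check D₁: its anode-to-cathode voltage is 7.4 − 8.9 = -1.5 V < 0.7 V, so it is off. The assumption is consistent.

Only D₂ conducts; I_R ≈ 1.6 mA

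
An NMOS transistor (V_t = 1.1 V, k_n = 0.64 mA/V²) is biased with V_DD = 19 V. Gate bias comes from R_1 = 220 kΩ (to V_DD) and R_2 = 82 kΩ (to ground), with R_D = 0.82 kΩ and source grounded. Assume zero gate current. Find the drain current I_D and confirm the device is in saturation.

V_G = V_DD·R_2/(R_1+R_2) = 19×82/302 = 5.16 V. With the source grounded, V_GS = V_G = 5.16 V.
Assume saturation: I_D = (k_n/2)(V_GS − V_t)² = (0.64/2)×(5.16 − 1.1)² = 0.32×4.06² = 5.27 mA.
V_DS = V_DD − I_D·R_D = 19 − 5.27×0.82 = 14.7 V.
Saturation requires V_DS ≥ V_GS − V_t = 4.06 V; 14.7 ≥ 4.06 ✓.

I_D ≈ 5.3 mA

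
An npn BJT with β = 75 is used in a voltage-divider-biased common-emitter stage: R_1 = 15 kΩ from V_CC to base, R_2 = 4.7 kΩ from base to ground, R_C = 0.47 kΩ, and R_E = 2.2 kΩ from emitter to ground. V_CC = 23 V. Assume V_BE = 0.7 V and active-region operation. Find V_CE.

V_CE ≈ 17 V

Thevenize the base divider: V_Th = V_CC·R_2/(R_1+R_2) = 23×4.7/19.7 = 5.49 V, R_Th = R_1‖R_2 = 3.58 kΩ.
Base-emitter loop: V_Th = I_B·R_Th + V_BE + (β+1)I_B·R_E, so I_B = (5.49 − 0.7) / (3.58 + 76×2.2) = 0.028 mA.
I_C = β·I_B = 75×0.028 = 2.1 mA, and I_E = (β+1)I_B = 2.13 mA.
V_CE = V_CC − I_C·R_C − I_E·R_E = 23 − 2.1×0.47 − 2.13×2.2 = 17.3 V.
V_CE = 17.3 V > 0.2 V confirms active-region operation.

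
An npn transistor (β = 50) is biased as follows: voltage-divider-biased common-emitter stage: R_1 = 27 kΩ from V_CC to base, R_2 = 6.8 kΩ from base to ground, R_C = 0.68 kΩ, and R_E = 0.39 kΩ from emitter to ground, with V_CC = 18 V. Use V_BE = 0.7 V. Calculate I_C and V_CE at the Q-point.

Thevenize the base divider: V_Th = V_CC·R_2/(R_1+R_2) = 18×6.8/33.8 = 3.62 V, R_Th = R_1‖R_2 = 5.43 kΩ.
Base-emitter loop: V_Th = I_B·R_Th + V_BE + (β+1)I_B·R_E, so I_B = (3.62 − 0.7) / (5.43 + 51×0.39) = 0.115 mA.
I_C = β·I_B = 50×0.115 = 5.77 mA, and I_E = (β+1)I_B = 5.88 mA.
V_CE = V_CC − I_C·R_C − I_E·R_E = 18 − 5.77×0.68 − 5.88×0.39 = 11.8 V.
V_CE = 11.8 V > 0.2 V confirms active-region operation.

I_C ≈ 5.8 mA, V_CE ≈ 12 V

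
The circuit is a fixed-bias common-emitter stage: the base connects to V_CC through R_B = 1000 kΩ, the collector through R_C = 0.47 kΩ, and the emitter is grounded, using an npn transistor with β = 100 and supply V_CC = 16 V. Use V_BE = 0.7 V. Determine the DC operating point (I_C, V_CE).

Base loop: V_CC = I_B·R_B + V_BE, so I_B = (16 − 0.7)/1000 kΩ = 0.0153 mA.
In the active region I_C = β·I_B = 100 × 0.0153 = 1.53 mA.
Collector loop: V_CE = V_CC − I_C·R_C = 16 − 1.53×0.47 = 15.3 V.
Since V_CE = 15.3 V > V_CE(sat) ≈ 0.2 V, the transistor is in the active region as assumed.

I_C ≈ 1.5 mA, V_CE ≈ 15 V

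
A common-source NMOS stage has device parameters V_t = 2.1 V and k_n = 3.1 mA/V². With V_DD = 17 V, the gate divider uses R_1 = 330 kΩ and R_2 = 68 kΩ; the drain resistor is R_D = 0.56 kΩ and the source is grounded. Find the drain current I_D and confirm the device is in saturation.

V_G = V_DD·R_2/(R_1+R_2) = 17×68/398 = 2.9 V. With the source grounded, V_GS = V_G = 2.9 V.
Assume saturation: I_D = (k_n/2)(V_GS − V_t)² = (3.1/2)×(2.9 − 2.1)² = 1.55×0.805² = 1 mA.
V_DS = V_DD − I_D·R_D = 17 − 1×0.56 = 16.4 V.
Saturation requires V_DS ≥ V_GS − V_t = 0.805 V; 16.4 ≥ 0.805 ✓.

I_D ≈ 1 mA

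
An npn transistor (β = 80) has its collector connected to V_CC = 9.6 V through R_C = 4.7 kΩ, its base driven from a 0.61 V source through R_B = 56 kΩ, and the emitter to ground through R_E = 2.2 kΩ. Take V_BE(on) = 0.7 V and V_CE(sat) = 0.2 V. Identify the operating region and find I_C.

cutoff; I_C ≈ 0

V_BB = 0.61 V ≤ V_BE(on) = 0.7 V, so the base-emitter junction is not forward biased.
The transistor is in cutoff: I_B = I_C = 0.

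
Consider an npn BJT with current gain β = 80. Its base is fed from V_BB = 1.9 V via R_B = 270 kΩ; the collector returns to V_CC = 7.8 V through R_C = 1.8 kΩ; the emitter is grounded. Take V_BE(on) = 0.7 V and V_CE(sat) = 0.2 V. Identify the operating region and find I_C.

Assume active. Base-emitter loop: I_B = (V_BB − V_BE)/R_B = (1.9 − 0.7)/270 = 0.00444 mA.
I_C = β·I_B = 80×0.00444 = 0.356 mA.
V_CE = V_CC − I_C·R_C = 7.8 − 0.356×1.8 = 7.16 V > V_CE(sat), so the active-region assumption holds.

active; I_C ≈ 0.36 mA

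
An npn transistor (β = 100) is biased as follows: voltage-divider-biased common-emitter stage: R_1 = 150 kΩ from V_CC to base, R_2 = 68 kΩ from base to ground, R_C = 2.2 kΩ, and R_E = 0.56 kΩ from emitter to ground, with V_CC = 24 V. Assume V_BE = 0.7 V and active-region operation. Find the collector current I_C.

I_C ≈ 6.6 mA

Thevenize the base divider: V_Th = V_CC·R_2/(R_1+R_2) = 24×68/218 = 7.49 V, R_Th = R_1‖R_2 = 46.8 kΩ.
Base-emitter loop: V_Th = I_B·R_Th + V_BE + (β+1)I_B·R_E, so I_B = (7.49 − 0.7) / (46.8 + 101×0.56) = 0.0657 mA.
I_C = β·I_B = 100×0.0657 = 6.57 mA, and I_E = (β+1)I_B = 6.63 mA.
V_CE = V_CC − I_C·R_C − I_E·R_E = 24 − 6.57×2.2 − 6.63×0.56 = 5.84 V.
V_CE = 5.84 V > 0.2 V confirms active-region operation.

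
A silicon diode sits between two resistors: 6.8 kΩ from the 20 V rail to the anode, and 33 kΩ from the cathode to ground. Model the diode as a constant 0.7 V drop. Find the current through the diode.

The two resistors are in series with the diode, so KVL gives 20 = I·6.8 + 0.7 + I·33.
I = (20 − 0.7) / (6.8 + 33) kΩ = 19.3 / 39.8 = 0.485 mA.

I ≈ 0.48 mA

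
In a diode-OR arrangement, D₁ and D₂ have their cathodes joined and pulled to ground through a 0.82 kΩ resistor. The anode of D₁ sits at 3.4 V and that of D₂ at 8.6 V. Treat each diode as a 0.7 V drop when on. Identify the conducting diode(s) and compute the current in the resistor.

Assume both conduct. Then node N would need to be at both 3.4−0.7 = 2.7 V and 8.6−0.7 = 7.9 V, which is impossible.
Assume only D₂ conducts: V_N = 8.6 − 0.7 = 7.9 V, so I_R = 7.9/0.82 = 9.63 mA.
Check D₁: its anode-to-cathode voltage is 3.4 − 7.9 = -4.5 V < 0.7 V, so it is off. The assumption is consistent.

Only D₂ conducts; I_R ≈ 9.6 mA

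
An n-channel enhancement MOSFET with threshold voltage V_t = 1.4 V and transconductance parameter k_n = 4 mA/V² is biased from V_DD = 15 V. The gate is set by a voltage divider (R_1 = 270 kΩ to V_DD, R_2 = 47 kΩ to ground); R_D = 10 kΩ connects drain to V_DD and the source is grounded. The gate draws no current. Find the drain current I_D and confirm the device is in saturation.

V_G = V_DD·R_2/(R_1+R_2) = 15×47/317 = 2.22 V. With the source grounded, V_GS = V_G = 2.22 V.
Assume saturation: I_D = (k_n/2)(V_GS − V_t)² = (4/2)×(2.22 − 1.4)² = 2×0.824² = 1.36 mA.
V_DS = V_DD − I_D·R_D = 15 − 1.36×10 = 1.42 V.
Saturation requires V_DS ≥ V_GS − V_t = 0.824 V; 1.42 ≥ 0.824 ✓.

I_D ≈ 1.4 mA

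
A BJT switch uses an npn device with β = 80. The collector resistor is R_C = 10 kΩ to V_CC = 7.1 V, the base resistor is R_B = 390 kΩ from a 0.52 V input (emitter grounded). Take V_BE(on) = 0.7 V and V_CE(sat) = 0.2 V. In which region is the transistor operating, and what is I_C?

V_BB = 0.52 V ≤ V_BE(on) = 0.7 V, so the base-emitter junction is not forward biased.
The transistor is in cutoff: I_B = I_C = 0.

cutoff; I_C ≈ 0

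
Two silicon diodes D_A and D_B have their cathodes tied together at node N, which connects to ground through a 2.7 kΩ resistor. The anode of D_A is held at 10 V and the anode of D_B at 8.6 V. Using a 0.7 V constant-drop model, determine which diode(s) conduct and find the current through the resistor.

Only D_A conducts; I_R ≈ 3.4 mA

Assume both conduct. Then node N would need to be at both 10−0.7 = 9.3 V and 8.6−0.7 = 7.9 V, which is impossible.
Assume only D_A conducts: V_N = 10 − 0.7 = 9.3 V, so I_R = 9.3/2.7 = 3.44 mA.
Check D_B: its anode-to-cathode voltage is 8.6 − 9.3 = -0.7 V < 0.7 V, so it is off. The assumption is consistent.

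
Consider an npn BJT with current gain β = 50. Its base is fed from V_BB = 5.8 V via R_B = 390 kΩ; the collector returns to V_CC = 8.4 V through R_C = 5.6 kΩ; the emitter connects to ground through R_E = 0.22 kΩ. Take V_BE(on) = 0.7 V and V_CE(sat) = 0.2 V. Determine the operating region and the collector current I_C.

Assume active. Base-emitter loop: I_B = (V_BB − V_BE)/(R_B + (β+1)R_E) = (5.8 − 0.7)/(390 + 51×0.22) = 0.0127 mA.
I_C = β·I_B = 50×0.0127 = 0.636 mA.
V_CE = V_CC − I_C·R_C − I_E·R_E = 8.4 − 0.636×5.6 − 0.648×0.22 = 4.7 V > V_CE(sat), so the active-region assumption holds.

active; I_C ≈ 0.64 mA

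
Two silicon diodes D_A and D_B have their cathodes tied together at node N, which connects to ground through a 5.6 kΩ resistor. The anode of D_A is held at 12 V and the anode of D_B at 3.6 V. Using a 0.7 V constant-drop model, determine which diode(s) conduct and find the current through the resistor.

Only D_A conducts; I_R ≈ 2 mA

Assume both conduct. Then node N would need to be at both 12−0.7 = 11.3 V and 3.6−0.7 = 2.9 V, which is impossible.
Assume only D_A conducts: V_N = 12 − 0.7 = 11.3 V, so I_R = 11.3/5.6 = 2.02 mA.
Check D_B: its anode-to-cathode voltage is 3.6 − 11.3 = -7.7 V < 0.7 V, so it is off. The assumption is consistent.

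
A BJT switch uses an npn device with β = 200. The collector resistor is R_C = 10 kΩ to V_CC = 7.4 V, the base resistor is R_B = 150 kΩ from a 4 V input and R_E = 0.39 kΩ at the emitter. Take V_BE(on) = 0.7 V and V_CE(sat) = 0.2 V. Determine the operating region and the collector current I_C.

Assume active: I_B = (4 − 0.7)/(150 + 201×0.39) = 0.0144 mA, I_C = β·I_B = 2.89 mA.
Then V_CE = 7.4 − 2.89×10 − 2.9×0.39 = -22.6 V < 0.2 V — the active assumption fails.
Re-solve with V_CE = 0.2 V. KCL at the emitter: V_E/R_E = (V_BB−0.7−V_E)/R_B + (V_CC−0.2−V_E)/R_C, giving V_E = 0.278 V.
I_C = (V_CC − 0.2 − V_E)/R_C = (7.2 − 0.278)/10 = 0.692 mA.
Check: I_B = (3.3 − 0.278)/150 = 0.0201 mA, and β·I_B = 4.03 mA > I_C, confirming saturation.

saturation; I_C ≈ 0.69 mA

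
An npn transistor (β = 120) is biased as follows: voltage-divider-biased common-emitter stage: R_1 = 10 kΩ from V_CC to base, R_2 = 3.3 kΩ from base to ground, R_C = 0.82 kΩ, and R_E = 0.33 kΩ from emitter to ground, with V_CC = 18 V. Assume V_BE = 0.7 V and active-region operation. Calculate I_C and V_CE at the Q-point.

Thevenize the base divider: V_Th = V_CC·R_2/(R_1+R_2) = 18×3.3/13.3 = 4.47 V, R_Th = R_1‖R_2 = 2.48 kΩ.
Base-emitter loop: V_Th = I_B·R_Th + V_BE + (β+1)I_B·R_E, so I_B = (4.47 − 0.7) / (2.48 + 121×0.33) = 0.0888 mA.
I_C = β·I_B = 120×0.0888 = 10.7 mA, and I_E = (β+1)I_B = 10.7 mA.
V_CE = V_CC − I_C·R_C − I_E·R_E = 18 − 10.7×0.82 − 10.7×0.33 = 5.72 V.
V_CE = 5.72 V > 0.2 V confirms active-region operation.

I_C ≈ 11 mA, V_CE ≈ 5.7 V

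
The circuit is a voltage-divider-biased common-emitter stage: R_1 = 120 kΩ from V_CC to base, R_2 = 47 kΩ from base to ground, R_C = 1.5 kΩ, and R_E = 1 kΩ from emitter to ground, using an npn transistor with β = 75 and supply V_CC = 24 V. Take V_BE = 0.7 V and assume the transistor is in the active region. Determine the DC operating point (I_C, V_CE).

I_C ≈ 4.1 mA, V_CE ≈ 14 V

Thevenize the base divider: V_Th = V_CC·R_2/(R_1+R_2) = 24×47/167 = 6.75 V, R_Th = R_1‖R_2 = 33.8 kΩ.
Base-emitter loop: V_Th = I_B·R_Th + V_BE + (β+1)I_B·R_E, so I_B = (6.75 − 0.7) / (33.8 + 76×1) = 0.0552 mA.
I_C = β·I_B = 75×0.0552 = 4.14 mA, and I_E = (β+1)I_B = 4.19 mA.
V_CE = V_CC − I_C·R_C − I_E·R_E = 24 − 4.14×1.5 − 4.19×1 = 13.6 V.
V_CE = 13.6 V > 0.2 V confirms active-region operation.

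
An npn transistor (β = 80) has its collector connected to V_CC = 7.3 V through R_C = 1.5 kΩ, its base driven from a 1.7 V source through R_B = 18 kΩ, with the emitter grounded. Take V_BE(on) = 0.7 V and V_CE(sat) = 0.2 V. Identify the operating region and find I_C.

Assume active. Base-emitter loop: I_B = (V_BB − V_BE)/R_B = (1.7 − 0.7)/18 = 0.0556 mA.
I_C = β·I_B = 80×0.0556 = 4.44 mA.
V_CE = V_CC − I_C·R_C = 7.3 − 4.44×1.5 = 0.633 V > V_CE(sat), so the active-region assumption holds.

active; I_C ≈ 4.4 mA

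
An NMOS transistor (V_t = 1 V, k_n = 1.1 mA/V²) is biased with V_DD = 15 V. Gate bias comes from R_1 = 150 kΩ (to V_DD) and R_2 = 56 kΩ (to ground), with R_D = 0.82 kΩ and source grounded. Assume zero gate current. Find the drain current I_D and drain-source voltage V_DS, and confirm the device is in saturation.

I_D ≈ 5.2 mA, V_DS ≈ 11 V

V_G = V_DD·R_2/(R_1+R_2) = 15×56/206 = 4.08 V. With the source grounded, V_GS = V_G = 4.08 V.
Assume saturation: I_D = (k_n/2)(V_GS − V_t)² = (1.1/2)×(4.08 − 1)² = 0.55×3.08² = 5.21 mA.
V_DS = V_DD − I_D·R_D = 15 − 5.21×0.82 = 10.7 V.
Saturation requires V_DS ≥ V_GS − V_t = 3.08 V; 10.7 ≥ 3.08 ✓.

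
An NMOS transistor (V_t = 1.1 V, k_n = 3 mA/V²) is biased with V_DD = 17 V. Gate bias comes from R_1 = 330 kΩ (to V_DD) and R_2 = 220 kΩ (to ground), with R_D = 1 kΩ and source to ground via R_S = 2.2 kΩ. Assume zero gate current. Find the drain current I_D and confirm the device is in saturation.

I_D ≈ 2.1 mA

V_G = V_DD·R_2/(R_1+R_2) = 17×220/550 = 6.8 V.
Assume saturation: I_D = (k_n/2)(V_GS − V_t)² with V_GS = V_G − I_D·R_S = 6.8 − 2.2·I_D.
Substituting gives 7.26·I_D² − 38.6·I_D + 48.7 = 0, with roots I_D = 2.06 or 3.26 mA.
The root I_D = 3.26 mA gives V_GS = -0.374 V ≤ V_t, so take I_D = 2.06 mA.
Then V_GS = 2.27 V and V_DS = V_DD − I_D(R_D+R_S) = 17 − 2.06×3.2 = 10.4 V.
Saturation requires V_DS ≥ V_GS − V_t = 1.17 V; 10.4 ≥ 1.17 ✓.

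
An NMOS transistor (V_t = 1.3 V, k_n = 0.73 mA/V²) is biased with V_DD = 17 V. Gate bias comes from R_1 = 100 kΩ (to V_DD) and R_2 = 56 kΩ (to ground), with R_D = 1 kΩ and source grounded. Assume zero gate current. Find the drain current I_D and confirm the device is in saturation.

I_D ≈ 8.4 mA

V_G = V_DD·R_2/(R_1+R_2) = 17×56/156 = 6.1 V. With the source grounded, V_GS = V_G = 6.1 V.
Assume saturation: I_D = (k_n/2)(V_GS − V_t)² = (0.73/2)×(6.1 − 1.3)² = 0.365×4.8² = 8.42 mA.
V_DS = V_DD − I_D·R_D = 17 − 8.42×1 = 8.58 V.
Saturation requires V_DS ≥ V_GS − V_t = 4.8 V; 8.58 ≥ 4.8 ✓.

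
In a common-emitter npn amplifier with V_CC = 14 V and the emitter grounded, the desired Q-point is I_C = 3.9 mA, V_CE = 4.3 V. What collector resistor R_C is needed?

R_C ≈ 2.5 kΩ

Collector loop: V_CC = I_C·R_C + V_CE.
R_C = (V_CC − V_CE)/I_C = (14 − 4.3)/3.9 = 2.49 kΩ.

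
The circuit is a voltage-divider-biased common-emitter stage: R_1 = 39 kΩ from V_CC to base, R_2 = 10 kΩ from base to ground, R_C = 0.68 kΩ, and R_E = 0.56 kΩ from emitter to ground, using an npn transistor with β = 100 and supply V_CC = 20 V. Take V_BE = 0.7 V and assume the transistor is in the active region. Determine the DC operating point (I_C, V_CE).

I_C ≈ 5.2 mA, V_CE ≈ 13 V

Thevenize the base divider: V_Th = V_CC·R_2/(R_1+R_2) = 20×10/49 = 4.08 V, R_Th = R_1‖R_2 = 7.96 kΩ.
Base-emitter loop: V_Th = I_B·R_Th + V_BE + (β+1)I_B·R_E, so I_B = (4.08 − 0.7) / (7.96 + 101×0.56) = 0.0524 mA.
I_C = β·I_B = 100×0.0524 = 5.24 mA, and I_E = (β+1)I_B = 5.29 mA.
V_CE = V_CC − I_C·R_C − I_E·R_E = 20 − 5.24×0.68 − 5.29×0.56 = 13.5 V.
V_CE = 13.5 V > 0.2 V confirms active-region operation.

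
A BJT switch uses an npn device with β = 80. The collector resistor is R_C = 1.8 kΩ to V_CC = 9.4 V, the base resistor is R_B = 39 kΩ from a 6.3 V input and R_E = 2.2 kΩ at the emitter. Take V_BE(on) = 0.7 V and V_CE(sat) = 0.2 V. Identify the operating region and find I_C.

Assume active. Base-emitter loop: I_B = (V_BB − V_BE)/(R_B + (β+1)R_E) = (6.3 − 0.7)/(39 + 81×2.2) = 0.0258 mA.
I_C = β·I_B = 80×0.0258 = 2.06 mA.
V_CE = V_CC − I_C·R_C − I_E·R_E = 9.4 − 2.06×1.8 − 2.09×2.2 = 1.09 V > V_CE(sat), so the active-region assumption holds.

active; I_C ≈ 2.1 mA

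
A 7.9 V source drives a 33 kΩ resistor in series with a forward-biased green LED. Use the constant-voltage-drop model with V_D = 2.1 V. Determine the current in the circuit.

KVL around the loop: 7.9 = V_D + I·R = 2.1 + I × 33 kΩ.
So I = (7.9 − 2.1) / 33 kΩ = 5.8 / 33 = 0.176 mA.

I ≈ 0.18 mA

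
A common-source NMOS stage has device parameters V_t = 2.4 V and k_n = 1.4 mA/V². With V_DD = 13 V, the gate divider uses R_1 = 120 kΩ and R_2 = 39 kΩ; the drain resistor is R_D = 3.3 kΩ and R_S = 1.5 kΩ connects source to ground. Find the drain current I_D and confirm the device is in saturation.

V_G = V_DD·R_2/(R_1+R_2) = 13×39/159 = 3.19 V.
Assume saturation: I_D = (k_n/2)(V_GS − V_t)² with V_GS = V_G − I_D·R_S = 3.19 − 1.5·I_D.
Substituting gives 1.57·I_D² − 2.66·I_D + 0.435 = 0, with roots I_D = 0.184 or 1.5 mA.
The root I_D = 1.5 mA gives V_GS = 0.935 V ≤ V_t, so take I_D = 0.184 mA.
Then V_GS = 2.91 V and V_DS = V_DD − I_D(R_D+R_S) = 13 − 0.184×4.8 = 12.1 V.
Saturation requires V_DS ≥ V_GS − V_t = 0.513 V; 12.1 ≥ 0.513 ✓.

I_D ≈ 0.18 mA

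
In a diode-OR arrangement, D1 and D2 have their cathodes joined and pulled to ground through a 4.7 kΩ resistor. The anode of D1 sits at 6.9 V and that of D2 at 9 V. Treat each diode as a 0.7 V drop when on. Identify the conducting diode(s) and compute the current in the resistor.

Assume both conduct. Then node N would need to be at both 6.9−0.7 = 6.2 V and 9−0.7 = 8.3 V, which is impossible.
Assume only D2 conducts: V_N = 9 − 0.7 = 8.3 V, so I_R = 8.3/4.7 = 1.77 mA.
Check D1: its anode-to-cathode voltage is 6.9 − 8.3 = -1.4 V < 0.7 V, so it is off. The assumption is consistent.

Only D2 conducts; I_R ≈ 1.8 mA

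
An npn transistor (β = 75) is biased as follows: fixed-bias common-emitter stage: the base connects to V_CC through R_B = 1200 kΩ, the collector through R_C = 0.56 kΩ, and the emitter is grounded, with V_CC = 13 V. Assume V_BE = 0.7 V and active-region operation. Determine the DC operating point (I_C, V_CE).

I_C ≈ 0.77 mA, V_CE ≈ 13 V

Base loop: V_CC = I_B·R_B + V_BE, so I_B = (13 − 0.7)/1200 kΩ = 0.0103 mA.
In the active region I_C = β·I_B = 75 × 0.0103 = 0.769 mA.
Collector loop: V_CE = V_CC − I_C·R_C = 13 − 0.769×0.56 = 12.6 V.
Since V_CE = 12.6 V > V_CE(sat) ≈ 0.2 V, the transistor is in the active region as assumed.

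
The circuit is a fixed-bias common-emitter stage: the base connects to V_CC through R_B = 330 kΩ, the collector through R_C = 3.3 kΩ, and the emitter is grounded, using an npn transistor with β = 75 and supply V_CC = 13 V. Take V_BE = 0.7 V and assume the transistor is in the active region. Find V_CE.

Base loop: V_CC = I_B·R_B + V_BE, so I_B = (13 − 0.7)/330 kΩ = 0.0373 mA.
In the active region I_C = β·I_B = 75 × 0.0373 = 2.8 mA.
Collector loop: V_CE = V_CC − I_C·R_C = 13 − 2.8×3.3 = 3.77 V.
Since V_CE = 3.77 V > V_CE(sat) ≈ 0.2 V, the transistor is in the active region as assumed.

V_CE ≈ 3.8 V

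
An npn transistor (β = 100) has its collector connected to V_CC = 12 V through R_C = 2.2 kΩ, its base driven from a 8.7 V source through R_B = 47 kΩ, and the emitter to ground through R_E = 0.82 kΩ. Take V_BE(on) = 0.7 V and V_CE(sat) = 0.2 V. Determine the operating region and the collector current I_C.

saturation; I_C ≈ 3.9 mA

Assume active: I_B = (8.7 − 0.7)/(47 + 101×0.82) = 0.0616 mA, I_C = β·I_B = 6.16 mA.
Then V_CE = 12 − 6.16×2.2 − 6.22×0.82 = -6.66 V < 0.2 V — the active assumption fails.
Re-solve with V_CE = 0.2 V. KCL at the emitter: V_E/R_E = (V_BB−0.7−V_E)/R_B + (V_CC−0.2−V_E)/R_C, giving V_E = 3.26 V.
I_C = (V_CC − 0.2 − V_E)/R_C = (11.8 − 3.26)/2.2 = 3.88 mA.
Check: I_B = (8 − 3.26)/47 = 0.101 mA, and β·I_B = 10.1 mA > I_C, confirming saturation.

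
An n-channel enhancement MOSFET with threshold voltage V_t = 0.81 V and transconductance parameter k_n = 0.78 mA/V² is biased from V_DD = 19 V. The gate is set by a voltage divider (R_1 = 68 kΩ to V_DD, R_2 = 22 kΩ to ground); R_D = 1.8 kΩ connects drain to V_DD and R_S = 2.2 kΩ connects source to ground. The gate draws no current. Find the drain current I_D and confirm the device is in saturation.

V_G = V_DD·R_2/(R_1+R_2) = 19×22/90 = 4.64 V.
Assume saturation: I_D = (k_n/2)(V_GS − V_t)² with V_GS = V_G − I_D·R_S = 4.64 − 2.2·I_D.
Substituting gives 1.89·I_D² − 7.58·I_D + 5.73 = 0, with roots I_D = 1.01 or 3 mA.
The root I_D = 3 mA gives V_GS = -1.97 V ≤ V_t, so take I_D = 1.01 mA.
Then V_GS = 2.42 V and V_DS = V_DD − I_D(R_D+R_S) = 19 − 1.01×4 = 15 V.
Saturation requires V_DS ≥ V_GS − V_t = 1.61 V; 15 ≥ 1.61 ✓.

I_D ≈ 1 mA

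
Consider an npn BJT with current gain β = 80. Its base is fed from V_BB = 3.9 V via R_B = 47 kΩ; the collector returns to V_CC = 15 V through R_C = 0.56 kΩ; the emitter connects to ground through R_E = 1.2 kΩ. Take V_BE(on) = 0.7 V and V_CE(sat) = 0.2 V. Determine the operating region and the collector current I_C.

Assume active. Base-emitter loop: I_B = (V_BB − V_BE)/(R_B + (β+1)R_E) = (3.9 − 0.7)/(47 + 81×1.2) = 0.0222 mA.
I_C = β·I_B = 80×0.0222 = 1.78 mA.
V_CE = V_CC − I_C·R_C − I_E·R_E = 15 − 1.78×0.56 − 1.8×1.2 = 11.8 V > V_CE(sat), so the active-region assumption holds.

active; I_C ≈ 1.8 mA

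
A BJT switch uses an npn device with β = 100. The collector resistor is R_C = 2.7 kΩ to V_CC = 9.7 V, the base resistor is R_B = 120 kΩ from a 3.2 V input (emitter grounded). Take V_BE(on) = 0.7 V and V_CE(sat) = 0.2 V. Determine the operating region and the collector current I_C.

Assume active. Base-emitter loop: I_B = (V_BB − V_BE)/R_B = (3.2 − 0.7)/120 = 0.0208 mA.
I_C = β·I_B = 100×0.0208 = 2.08 mA.
V_CE = V_CC − I_C·R_C = 9.7 − 2.08×2.7 = 4.07 V > V_CE(sat), so the active-region assumption holds.

active; I_C ≈ 2.1 mA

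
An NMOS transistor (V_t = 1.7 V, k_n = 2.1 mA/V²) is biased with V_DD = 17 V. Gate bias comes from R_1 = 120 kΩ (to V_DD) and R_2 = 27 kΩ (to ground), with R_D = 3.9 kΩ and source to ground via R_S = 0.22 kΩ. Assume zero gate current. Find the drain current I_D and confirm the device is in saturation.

I_D ≈ 1.3 mA

V_G = V_DD·R_2/(R_1+R_2) = 17×27/147 = 3.12 V.
Assume saturation: I_D = (k_n/2)(V_GS − V_t)² with V_GS = V_G − I_D·R_S = 3.12 − 0.22·I_D.
Substituting gives 0.0508·I_D² − 1.66·I_D + 2.12 = 0, with roots I_D = 1.34 or 31.3 mA.
The root I_D = 31.3 mA gives V_GS = -3.76 V ≤ V_t, so take I_D = 1.34 mA.
Then V_GS = 2.83 V and V_DS = V_DD − I_D(R_D+R_S) = 17 − 1.34×4.12 = 11.5 V.
Saturation requires V_DS ≥ V_GS − V_t = 1.13 V; 11.5 ≥ 1.13 ✓.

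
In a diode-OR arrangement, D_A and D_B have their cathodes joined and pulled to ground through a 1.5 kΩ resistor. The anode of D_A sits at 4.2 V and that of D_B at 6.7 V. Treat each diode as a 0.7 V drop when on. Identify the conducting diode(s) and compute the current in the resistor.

Assume both conduct. Then node N would need to be at both 4.2−0.7 = 3.5 V and 6.7−0.7 = 6 V, which is impossible.
Assume only D_B conducts: V_N = 6.7 − 0.7 = 6 V, so I_R = 6/1.5 = 4 mA.
Check D_A: its anode-to-cathode voltage is 4.2 − 6 = -1.8 V < 0.7 V, so it is off. The assumption is consistent.

Only D_B conducts; I_R ≈ 4 mA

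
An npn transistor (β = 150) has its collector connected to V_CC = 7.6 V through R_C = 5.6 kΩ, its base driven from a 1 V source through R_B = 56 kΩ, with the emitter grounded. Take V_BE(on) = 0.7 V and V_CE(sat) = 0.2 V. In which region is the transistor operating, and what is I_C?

active; I_C ≈ 0.8 mA

Assume active. Base-emitter loop: I_B = (V_BB − V_BE)/R_B = (1 − 0.7)/56 = 0.00536 mA.
I_C = β·I_B = 150×0.00536 = 0.804 mA.
V_CE = V_CC − I_C·R_C = 7.6 − 0.804×5.6 = 3.1 V > V_CE(sat), so the active-region assumption holds.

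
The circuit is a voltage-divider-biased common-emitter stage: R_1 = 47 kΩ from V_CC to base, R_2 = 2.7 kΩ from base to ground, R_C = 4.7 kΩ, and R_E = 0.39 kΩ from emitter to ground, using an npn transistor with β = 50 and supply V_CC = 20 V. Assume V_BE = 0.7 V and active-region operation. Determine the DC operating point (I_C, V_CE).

Thevenize the base divider: V_Th = V_CC·R_2/(R_1+R_2) = 20×2.7/49.7 = 1.09 V, R_Th = R_1‖R_2 = 2.55 kΩ.
Base-emitter loop: V_Th = I_B·R_Th + V_BE + (β+1)I_B·R_E, so I_B = (1.09 − 0.7) / (2.55 + 51×0.39) = 0.0172 mA.
I_C = β·I_B = 50×0.0172 = 0.861 mA, and I_E = (β+1)I_B = 0.878 mA.
V_CE = V_CC − I_C·R_C − I_E·R_E = 20 − 0.861×4.7 − 0.878×0.39 = 15.6 V.
V_CE = 15.6 V > 0.2 V confirms active-region operation.

I_C ≈ 0.86 mA, V_CE ≈ 16 V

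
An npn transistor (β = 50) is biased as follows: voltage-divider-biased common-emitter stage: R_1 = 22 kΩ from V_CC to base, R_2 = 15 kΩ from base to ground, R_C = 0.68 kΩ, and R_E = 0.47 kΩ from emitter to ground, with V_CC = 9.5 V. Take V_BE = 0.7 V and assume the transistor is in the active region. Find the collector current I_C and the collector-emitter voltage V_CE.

Thevenize the base divider: V_Th = V_CC·R_2/(R_1+R_2) = 9.5×15/37 = 3.85 V, R_Th = R_1‖R_2 = 8.92 kΩ.
Base-emitter loop: V_Th = I_B·R_Th + V_BE + (β+1)I_B·R_E, so I_B = (3.85 − 0.7) / (8.92 + 51×0.47) = 0.0958 mA.
I_C = β·I_B = 50×0.0958 = 4.79 mA, and I_E = (β+1)I_B = 4.89 mA.
V_CE = V_CC − I_C·R_C − I_E·R_E = 9.5 − 4.79×0.68 − 4.89×0.47 = 3.95 V.
V_CE = 3.95 V > 0.2 V confirms active-region operation.

I_C ≈ 4.8 mA, V_CE ≈ 3.9 V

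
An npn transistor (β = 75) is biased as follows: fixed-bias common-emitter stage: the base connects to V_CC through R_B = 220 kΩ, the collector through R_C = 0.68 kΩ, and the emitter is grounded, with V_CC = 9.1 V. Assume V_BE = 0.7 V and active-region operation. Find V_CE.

Base loop: V_CC = I_B·R_B + V_BE, so I_B = (9.1 − 0.7)/220 kΩ = 0.0382 mA.
In the active region I_C = β·I_B = 75 × 0.0382 = 2.86 mA.
Collector loop: V_CE = V_CC − I_C·R_C = 9.1 − 2.86×0.68 = 7.15 V.
Since V_CE = 7.15 V > V_CE(sat) ≈ 0.2 V, the transistor is in the active region as assumed.

V_CE ≈ 7.2 V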